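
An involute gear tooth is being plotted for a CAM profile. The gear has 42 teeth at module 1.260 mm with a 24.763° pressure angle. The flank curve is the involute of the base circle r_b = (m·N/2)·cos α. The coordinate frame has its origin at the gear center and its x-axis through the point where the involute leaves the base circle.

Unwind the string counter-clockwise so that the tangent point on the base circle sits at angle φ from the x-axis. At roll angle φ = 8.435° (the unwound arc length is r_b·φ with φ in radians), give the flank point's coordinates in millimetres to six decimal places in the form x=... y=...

x=24.285917 y=0.025499

pitch radius r_p = m·N/2 = 1.260·42/2 = 26.460000
base radius r_b = r_p·cos α = 26.460000·cos 24.763° = 24.026954
roll angle φ = 8.435° = 0.14721852 rad
x = r_b·(cos φ + φ·sin φ) = 24.026954·(0.98918291 + 0.14721852·0.14668731) = 24.285917
y = r_b·(sin φ − φ·cos φ) = 24.026954·(0.14668731 − 0.14721852·0.98918291) = 0.025499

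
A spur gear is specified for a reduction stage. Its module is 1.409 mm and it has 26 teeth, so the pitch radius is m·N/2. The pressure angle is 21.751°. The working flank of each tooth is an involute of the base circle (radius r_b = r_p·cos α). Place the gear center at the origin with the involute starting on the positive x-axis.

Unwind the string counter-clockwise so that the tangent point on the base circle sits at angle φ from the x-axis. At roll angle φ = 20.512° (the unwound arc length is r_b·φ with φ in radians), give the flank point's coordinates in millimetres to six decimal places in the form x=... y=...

x=18.068433 y=0.256884

pitch radius r_p = m·N/2 = 1.409·26/2 = 18.317000
base radius r_b = r_p·cos α = 18.317000·cos 21.751° = 17.012886
roll angle φ = 20.512° = 0.35800194 rad
x = r_b·(cos φ + φ·sin φ) = 17.012886·(0.93659882 + 0.35800194·0.35040355) = 18.068433
y = r_b·(sin φ − φ·cos φ) = 17.012886·(0.35040355 − 0.35800194·0.93659882) = 0.256884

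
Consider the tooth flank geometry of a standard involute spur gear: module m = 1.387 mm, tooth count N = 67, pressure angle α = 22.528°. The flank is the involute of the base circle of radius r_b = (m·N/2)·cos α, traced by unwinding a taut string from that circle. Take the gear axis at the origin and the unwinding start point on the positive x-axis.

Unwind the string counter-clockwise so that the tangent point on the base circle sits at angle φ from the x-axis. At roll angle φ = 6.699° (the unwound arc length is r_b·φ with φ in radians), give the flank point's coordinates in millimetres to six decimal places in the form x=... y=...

pitch radius r_p = m·N/2 = 1.387·67/2 = 46.464500
base radius r_b = r_p·cos α = 46.464500·cos 22.528° = 42.918906
roll angle φ = 6.699° = 0.11691961 rad
x = r_b·(cos φ + φ·sin φ) = 42.918906·(0.99317269 + 0.11691961·0.11665340) = 43.211259
y = r_b·(sin φ − φ·cos φ) = 42.918906·(0.11665340 − 0.11691961·0.99317269) = 0.022835

x=43.211259 y=0.022835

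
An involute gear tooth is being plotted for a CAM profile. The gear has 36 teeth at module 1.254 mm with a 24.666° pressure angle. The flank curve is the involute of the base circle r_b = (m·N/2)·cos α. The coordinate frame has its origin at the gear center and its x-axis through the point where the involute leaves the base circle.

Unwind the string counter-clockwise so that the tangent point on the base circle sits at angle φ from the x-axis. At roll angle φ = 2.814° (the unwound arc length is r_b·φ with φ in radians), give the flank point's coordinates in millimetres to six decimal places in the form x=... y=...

x=20.537165 y=0.000810

pitch radius r_p = m·N/2 = 1.254·36/2 = 22.572000
base radius r_b = r_p·cos α = 22.572000·cos 24.666° = 20.512440
roll angle φ = 2.814° = 0.04911357 rad
x = r_b·(cos φ + φ·sin φ) = 20.512440·(0.99879417 + 0.04911357·0.04909382) = 20.537165
y = r_b·(sin φ − φ·cos φ) = 20.512440·(0.04909382 − 0.04911357·0.99879417) = 0.000810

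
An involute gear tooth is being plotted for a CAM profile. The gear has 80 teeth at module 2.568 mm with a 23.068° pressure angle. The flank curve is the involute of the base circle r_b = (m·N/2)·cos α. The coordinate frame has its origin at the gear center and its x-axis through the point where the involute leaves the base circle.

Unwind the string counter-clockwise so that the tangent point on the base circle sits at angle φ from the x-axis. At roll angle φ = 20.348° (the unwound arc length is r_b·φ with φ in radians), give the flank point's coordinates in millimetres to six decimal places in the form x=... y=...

pitch radius r_p = m·N/2 = 2.568·80/2 = 102.720000
base radius r_b = r_p·cos α = 102.720000·cos 23.068° = 94.506558
roll angle φ = 20.348° = 0.35513960 rad
x = r_b·(cos φ + φ·sin φ) = 94.506558·(0.93759796 + 0.35513960·0.34772125) = 100.279731
y = r_b·(sin φ − φ·cos φ) = 94.506558·(0.34772125 − 0.35513960·0.93759796) = 1.393319

x=100.279731 y=1.393319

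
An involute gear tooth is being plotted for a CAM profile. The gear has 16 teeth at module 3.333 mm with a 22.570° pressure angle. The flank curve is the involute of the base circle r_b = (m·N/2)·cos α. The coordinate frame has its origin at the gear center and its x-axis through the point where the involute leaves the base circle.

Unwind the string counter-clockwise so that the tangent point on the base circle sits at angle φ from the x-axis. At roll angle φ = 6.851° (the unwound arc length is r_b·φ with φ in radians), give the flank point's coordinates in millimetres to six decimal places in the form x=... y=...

pitch radius r_p = m·N/2 = 3.333·16/2 = 26.664000
base radius r_b = r_p·cos α = 26.664000·cos 22.570° = 24.621839
roll angle φ = 6.851° = 0.11957251 rad
x = r_b·(cos φ + φ·sin φ) = 24.621839·(0.99285972 + 0.11957251·0.11928778) = 24.797227
y = r_b·(sin φ − φ·cos φ) = 24.621839·(0.11928778 − 0.11957251·0.99285972) = 0.014011

x=24.797227 y=0.014011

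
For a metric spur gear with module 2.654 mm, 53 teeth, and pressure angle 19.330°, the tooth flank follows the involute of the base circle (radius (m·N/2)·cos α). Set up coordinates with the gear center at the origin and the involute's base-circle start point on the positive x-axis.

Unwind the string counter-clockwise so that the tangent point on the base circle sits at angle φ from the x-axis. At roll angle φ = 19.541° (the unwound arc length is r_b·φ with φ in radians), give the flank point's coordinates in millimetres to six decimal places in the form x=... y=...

x=70.114575 y=0.867438

pitch radius r_p = m·N/2 = 2.654·53/2 = 70.331000
base radius r_b = r_p·cos α = 70.331000·cos 19.330° = 66.366284
roll angle φ = 19.541° = 0.34105479 rad
x = r_b·(cos φ + φ·sin φ) = 66.366284·(0.94240238 + 0.34105479·0.33448131) = 70.114575
y = r_b·(sin φ − φ·cos φ) = 66.366284·(0.33448131 − 0.34105479·0.94240238) = 0.867438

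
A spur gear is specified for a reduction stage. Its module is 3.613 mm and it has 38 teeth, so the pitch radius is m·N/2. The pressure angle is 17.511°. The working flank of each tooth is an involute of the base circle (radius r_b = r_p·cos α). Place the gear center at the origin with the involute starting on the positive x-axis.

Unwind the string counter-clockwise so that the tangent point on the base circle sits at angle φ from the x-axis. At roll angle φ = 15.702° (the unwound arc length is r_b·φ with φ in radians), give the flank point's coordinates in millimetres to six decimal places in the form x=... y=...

x=67.878259 y=0.445785

pitch radius r_p = m·N/2 = 3.613·38/2 = 68.647000
base radius r_b = r_p·cos α = 68.647000·cos 17.511° = 65.465843
roll angle φ = 15.702° = 0.27405160 rad
x = r_b·(cos φ + φ·sin φ) = 65.465843·(0.96268230 + 0.27405160·0.27063405) = 67.878259
y = r_b·(sin φ − φ·cos φ) = 65.465843·(0.27063405 − 0.27405160·0.96268230) = 0.445785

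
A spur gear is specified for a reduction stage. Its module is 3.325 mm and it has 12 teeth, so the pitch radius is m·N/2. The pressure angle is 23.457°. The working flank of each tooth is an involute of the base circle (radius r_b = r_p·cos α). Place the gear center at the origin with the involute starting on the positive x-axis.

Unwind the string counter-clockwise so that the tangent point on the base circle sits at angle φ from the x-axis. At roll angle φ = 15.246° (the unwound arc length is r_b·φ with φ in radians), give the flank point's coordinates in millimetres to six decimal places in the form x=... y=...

x=18.937806 y=0.114126

pitch radius r_p = m·N/2 = 3.325·12/2 = 19.950000
base radius r_b = r_p·cos α = 19.950000·cos 23.457° = 18.301314
roll angle φ = 15.246° = 0.26609290 rad
x = r_b·(cos φ + φ·sin φ) = 18.301314·(0.96480568 + 0.26609290·0.26296386) = 18.937806
y = r_b·(sin φ − φ·cos φ) = 18.301314·(0.26296386 − 0.26609290·0.96480568) = 0.114126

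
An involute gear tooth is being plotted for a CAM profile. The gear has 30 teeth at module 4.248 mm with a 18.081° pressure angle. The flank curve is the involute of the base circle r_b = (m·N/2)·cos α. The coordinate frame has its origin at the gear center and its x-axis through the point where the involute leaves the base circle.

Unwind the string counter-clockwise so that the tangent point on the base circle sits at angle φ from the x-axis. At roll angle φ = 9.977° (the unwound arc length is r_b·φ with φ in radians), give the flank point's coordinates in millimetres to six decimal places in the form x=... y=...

x=61.484821 y=0.106286

pitch radius r_p = m·N/2 = 4.248·30/2 = 63.720000
base radius r_b = r_p·cos α = 63.720000·cos 18.081° = 60.573424
roll angle φ = 9.977° = 0.17413150 rad
x = r_b·(cos φ + φ·sin φ) = 60.573424·(0.98487738 + 0.17413150·0.17325284) = 61.484821
y = r_b·(sin φ − φ·cos φ) = 60.573424·(0.17325284 − 0.17413150·0.98487738) = 0.106286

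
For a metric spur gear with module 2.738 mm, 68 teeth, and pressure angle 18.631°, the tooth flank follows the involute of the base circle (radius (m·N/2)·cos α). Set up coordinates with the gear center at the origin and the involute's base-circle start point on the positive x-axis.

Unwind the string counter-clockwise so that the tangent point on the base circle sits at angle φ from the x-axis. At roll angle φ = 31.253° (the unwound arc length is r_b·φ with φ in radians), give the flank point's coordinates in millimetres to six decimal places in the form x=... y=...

x=100.376750 y=4.631741

pitch radius r_p = m·N/2 = 2.738·68/2 = 93.092000
base radius r_b = r_p·cos α = 93.092000·cos 18.631° = 88.213579
roll angle φ = 31.253° = 0.54546775 rad
x = r_b·(cos φ + φ·sin φ) = 88.213579·(0.85488471 + 0.54546775·0.51881802) = 100.376750
y = r_b·(sin φ − φ·cos φ) = 88.213579·(0.51881802 − 0.54546775·0.85488471) = 4.631741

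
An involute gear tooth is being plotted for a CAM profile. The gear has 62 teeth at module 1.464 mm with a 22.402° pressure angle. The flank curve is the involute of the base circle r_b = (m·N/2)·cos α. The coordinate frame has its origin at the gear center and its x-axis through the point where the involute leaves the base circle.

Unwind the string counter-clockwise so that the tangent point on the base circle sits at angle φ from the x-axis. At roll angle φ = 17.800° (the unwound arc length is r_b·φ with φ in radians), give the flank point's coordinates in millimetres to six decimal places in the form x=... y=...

pitch radius r_p = m·N/2 = 1.464·62/2 = 45.384000
base radius r_b = r_p·cos α = 45.384000·cos 22.402° = 41.958993
roll angle φ = 17.800° = 0.31066861 rad
x = r_b·(cos φ + φ·sin φ) = 41.958993·(0.95212939 + 0.31066861·0.30569530) = 43.935234
y = r_b·(sin φ − φ·cos φ) = 41.958993·(0.30569530 − 0.31066861·0.95212939) = 0.415335

x=43.935234 y=0.415335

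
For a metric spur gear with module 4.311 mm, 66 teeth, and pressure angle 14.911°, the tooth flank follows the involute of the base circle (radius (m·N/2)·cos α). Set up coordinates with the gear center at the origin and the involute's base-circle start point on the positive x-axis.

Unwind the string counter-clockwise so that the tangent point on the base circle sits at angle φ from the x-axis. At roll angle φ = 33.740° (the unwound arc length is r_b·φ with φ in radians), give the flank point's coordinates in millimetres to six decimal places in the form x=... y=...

pitch radius r_p = m·N/2 = 4.311·66/2 = 142.263000
base radius r_b = r_p·cos α = 142.263000·cos 14.911° = 137.472535
roll angle φ = 33.740° = 0.58887409 rad
x = r_b·(cos φ + φ·sin φ) = 137.472535·(0.83156656 + 0.58887409·0.55542511) = 159.281455
y = r_b·(sin φ − φ·cos φ) = 137.472535·(0.55542511 − 0.58887409·0.83156656) = 9.037046

x=159.281455 y=9.037046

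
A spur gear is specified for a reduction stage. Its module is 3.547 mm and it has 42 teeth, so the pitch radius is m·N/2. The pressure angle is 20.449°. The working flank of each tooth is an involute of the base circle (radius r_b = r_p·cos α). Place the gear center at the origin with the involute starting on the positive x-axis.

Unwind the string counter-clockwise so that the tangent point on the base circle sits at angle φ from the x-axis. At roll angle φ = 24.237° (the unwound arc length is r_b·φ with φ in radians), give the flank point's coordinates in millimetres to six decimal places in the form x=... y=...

pitch radius r_p = m·N/2 = 3.547·42/2 = 74.487000
base radius r_b = r_p·cos α = 74.487000·cos 20.449° = 69.793093
roll angle φ = 24.237° = 0.42301545 rad
x = r_b·(cos φ + φ·sin φ) = 69.793093·(0.91185521 + 0.42301545·0.41051197) = 75.760969
y = r_b·(sin φ − φ·cos φ) = 69.793093·(0.41051197 − 0.42301545·0.91185521) = 1.729691

x=75.760969 y=1.729691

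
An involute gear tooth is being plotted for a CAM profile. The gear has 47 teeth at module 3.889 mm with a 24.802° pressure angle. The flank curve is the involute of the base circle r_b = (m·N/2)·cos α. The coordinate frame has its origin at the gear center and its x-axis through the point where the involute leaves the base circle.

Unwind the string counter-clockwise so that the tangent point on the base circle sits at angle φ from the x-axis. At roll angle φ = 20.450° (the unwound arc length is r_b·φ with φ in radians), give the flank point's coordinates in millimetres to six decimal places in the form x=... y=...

pitch radius r_p = m·N/2 = 3.889·47/2 = 91.391500
base radius r_b = r_p·cos α = 91.391500·cos 24.802° = 82.961807
roll angle φ = 20.450° = 0.35691983 rad
x = r_b·(cos φ + φ·sin φ) = 82.961807·(0.93697745 + 0.35691983·0.34938985) = 88.079025
y = r_b·(sin φ − φ·cos φ) = 82.961807·(0.34938985 − 0.35691983·0.93697745) = 1.241442

x=88.079025 y=1.241442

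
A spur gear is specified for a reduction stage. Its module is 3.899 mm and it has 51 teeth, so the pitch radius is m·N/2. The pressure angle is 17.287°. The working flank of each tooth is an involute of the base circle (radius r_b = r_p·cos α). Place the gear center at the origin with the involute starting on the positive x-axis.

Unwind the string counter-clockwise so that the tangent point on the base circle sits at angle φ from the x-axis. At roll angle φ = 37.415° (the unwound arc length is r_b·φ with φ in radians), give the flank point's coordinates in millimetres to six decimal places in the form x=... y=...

pitch radius r_p = m·N/2 = 3.899·51/2 = 99.424500
base radius r_b = r_p·cos α = 99.424500·cos 17.287° = 94.933321
roll angle φ = 37.415° = 0.65301494 rad
x = r_b·(cos φ + φ·sin φ) = 94.933321·(0.79425558 + 0.65301494·0.60758380) = 113.067188
y = r_b·(sin φ − φ·cos φ) = 94.933321·(0.60758380 − 0.65301494·0.79425558) = 8.441759

x=113.067188 y=8.441759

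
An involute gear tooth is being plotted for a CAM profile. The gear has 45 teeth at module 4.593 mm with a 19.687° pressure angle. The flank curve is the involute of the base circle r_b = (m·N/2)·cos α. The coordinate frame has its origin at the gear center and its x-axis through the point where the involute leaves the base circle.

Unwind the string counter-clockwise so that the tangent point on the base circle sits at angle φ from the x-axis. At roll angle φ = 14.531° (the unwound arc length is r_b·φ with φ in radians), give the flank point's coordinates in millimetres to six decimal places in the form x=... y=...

pitch radius r_p = m·N/2 = 4.593·45/2 = 103.342500
base radius r_b = r_p·cos α = 103.342500·cos 19.687° = 97.301821
roll angle φ = 14.531° = 0.25361379 rad
x = r_b·(cos φ + φ·sin φ) = 97.301821·(0.96801203 + 0.25361379·0.25090379) = 100.380907
y = r_b·(sin φ − φ·cos φ) = 97.301821·(0.25090379 − 0.25361379·0.96801203) = 0.525681

x=100.380907 y=0.525681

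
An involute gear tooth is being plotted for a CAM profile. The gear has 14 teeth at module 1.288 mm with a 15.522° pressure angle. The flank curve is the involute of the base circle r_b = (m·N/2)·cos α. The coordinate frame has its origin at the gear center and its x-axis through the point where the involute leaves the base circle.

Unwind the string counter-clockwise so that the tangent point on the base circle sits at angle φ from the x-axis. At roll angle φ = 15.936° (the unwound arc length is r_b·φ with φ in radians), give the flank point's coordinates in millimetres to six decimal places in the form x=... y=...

pitch radius r_p = m·N/2 = 1.288·14/2 = 9.016000
base radius r_b = r_p·cos α = 9.016000·cos 15.522° = 8.687166
roll angle φ = 15.936° = 0.27813567 rad
x = r_b·(cos φ + φ·sin φ) = 8.687166·(0.96156899 + 0.27813567·0.27456344) = 9.016713
y = r_b·(sin φ − φ·cos φ) = 8.687166·(0.27456344 − 0.27813567·0.96156899) = 0.061825

x=9.016713 y=0.061825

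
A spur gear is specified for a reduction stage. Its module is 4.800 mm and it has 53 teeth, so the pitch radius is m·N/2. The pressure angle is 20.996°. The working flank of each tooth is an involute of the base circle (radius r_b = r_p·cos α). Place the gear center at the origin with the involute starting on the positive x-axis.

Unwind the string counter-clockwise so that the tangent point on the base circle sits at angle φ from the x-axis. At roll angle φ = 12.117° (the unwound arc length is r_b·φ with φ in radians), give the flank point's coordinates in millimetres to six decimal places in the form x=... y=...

x=121.380610 y=0.372737

pitch radius r_p = m·N/2 = 4.800·53/2 = 127.200000
base radius r_b = r_p·cos α = 127.200000·cos 20.996° = 118.754612
roll angle φ = 12.117° = 0.21148155 rad
x = r_b·(cos φ + φ·sin φ) = 118.754612·(0.97772100 + 0.21148155·0.20990867) = 121.380610
y = r_b·(sin φ − φ·cos φ) = 118.754612·(0.20990867 − 0.21148155·0.97772100) = 0.372737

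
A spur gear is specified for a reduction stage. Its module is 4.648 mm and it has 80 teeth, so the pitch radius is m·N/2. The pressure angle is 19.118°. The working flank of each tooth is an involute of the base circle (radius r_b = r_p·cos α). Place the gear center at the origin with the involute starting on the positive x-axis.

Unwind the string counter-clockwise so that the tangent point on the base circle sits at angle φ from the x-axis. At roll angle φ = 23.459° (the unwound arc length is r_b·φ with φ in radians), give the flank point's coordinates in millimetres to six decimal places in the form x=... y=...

pitch radius r_p = m·N/2 = 4.648·80/2 = 185.920000
base radius r_b = r_p·cos α = 185.920000·cos 19.118° = 175.665781
roll angle φ = 23.459° = 0.40943679 rad
x = r_b·(cos φ + φ·sin φ) = 175.665781·(0.91734518 + 0.40943679·0.39809273) = 189.778592
y = r_b·(sin φ − φ·cos φ) = 175.665781·(0.39809273 − 0.40943679·0.91734518) = 3.952106

x=189.778592 y=3.952106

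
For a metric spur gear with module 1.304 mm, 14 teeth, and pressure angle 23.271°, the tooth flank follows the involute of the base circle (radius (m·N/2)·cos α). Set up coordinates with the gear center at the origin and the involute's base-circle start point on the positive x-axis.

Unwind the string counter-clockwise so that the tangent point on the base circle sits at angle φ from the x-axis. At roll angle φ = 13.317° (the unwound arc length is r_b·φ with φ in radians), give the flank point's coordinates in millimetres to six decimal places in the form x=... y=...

x=8.608852 y=0.034906

pitch radius r_p = m·N/2 = 1.304·14/2 = 9.128000
base radius r_b = r_p·cos α = 9.128000·cos 23.271° = 8.385405
roll angle φ = 13.317° = 0.23242550 rad
x = r_b·(cos φ + φ·sin φ) = 8.385405·(0.97311057 + 0.23242550·0.23033848) = 8.608852
y = r_b·(sin φ − φ·cos φ) = 8.385405·(0.23033848 − 0.23242550·0.97311057) = 0.034906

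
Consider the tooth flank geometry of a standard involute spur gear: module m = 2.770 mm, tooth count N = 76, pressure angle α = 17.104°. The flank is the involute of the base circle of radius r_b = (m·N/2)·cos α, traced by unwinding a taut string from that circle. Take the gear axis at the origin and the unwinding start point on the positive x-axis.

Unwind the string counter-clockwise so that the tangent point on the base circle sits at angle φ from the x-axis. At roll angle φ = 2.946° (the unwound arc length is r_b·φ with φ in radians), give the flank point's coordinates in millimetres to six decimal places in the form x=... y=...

x=100.737511 y=0.004557

pitch radius r_p = m·N/2 = 2.770·76/2 = 105.260000
base radius r_b = r_p·cos α = 105.260000·cos 17.104° = 100.604612
roll angle φ = 2.946° = 0.05141740 rad
x = r_b·(cos φ + φ·sin φ) = 100.604612·(0.99867842 + 0.05141740·0.05139475) = 100.737511
y = r_b·(sin φ − φ·cos φ) = 100.604612·(0.05139475 − 0.05141740·0.99867842) = 0.004557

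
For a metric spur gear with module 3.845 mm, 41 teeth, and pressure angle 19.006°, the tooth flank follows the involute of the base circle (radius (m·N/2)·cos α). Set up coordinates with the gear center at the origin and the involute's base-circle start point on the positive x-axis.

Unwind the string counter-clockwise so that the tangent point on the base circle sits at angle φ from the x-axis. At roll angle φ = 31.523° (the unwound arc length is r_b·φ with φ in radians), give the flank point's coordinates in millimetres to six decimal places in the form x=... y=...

x=84.965495 y=4.013236

pitch radius r_p = m·N/2 = 3.845·41/2 = 78.822500
base radius r_b = r_p·cos α = 78.822500·cos 19.006° = 74.525450
roll angle φ = 31.523° = 0.55018014 rad
x = r_b·(cos φ + φ·sin φ) = 74.525450·(0.85243035 + 0.55018014·0.52284079) = 84.965495
y = r_b·(sin φ − φ·cos φ) = 74.525450·(0.52284079 − 0.55018014·0.85243035) = 4.013236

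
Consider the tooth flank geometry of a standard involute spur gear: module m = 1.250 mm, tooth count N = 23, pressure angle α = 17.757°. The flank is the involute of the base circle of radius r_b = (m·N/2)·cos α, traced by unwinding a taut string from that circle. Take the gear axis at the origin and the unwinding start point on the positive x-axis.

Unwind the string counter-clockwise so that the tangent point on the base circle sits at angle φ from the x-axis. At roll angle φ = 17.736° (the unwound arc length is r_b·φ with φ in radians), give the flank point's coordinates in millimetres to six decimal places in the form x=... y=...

x=14.330435 y=0.134066

pitch radius r_p = m·N/2 = 1.250·23/2 = 14.375000
base radius r_b = r_p·cos α = 14.375000·cos 17.757° = 13.690154
roll angle φ = 17.736° = 0.30955160 rad
x = r_b·(cos φ + φ·sin φ) = 13.690154·(0.95247026 + 0.30955160·0.30463158) = 14.330435
y = r_b·(sin φ − φ·cos φ) = 13.690154·(0.30463158 − 0.30955160·0.95247026) = 0.134066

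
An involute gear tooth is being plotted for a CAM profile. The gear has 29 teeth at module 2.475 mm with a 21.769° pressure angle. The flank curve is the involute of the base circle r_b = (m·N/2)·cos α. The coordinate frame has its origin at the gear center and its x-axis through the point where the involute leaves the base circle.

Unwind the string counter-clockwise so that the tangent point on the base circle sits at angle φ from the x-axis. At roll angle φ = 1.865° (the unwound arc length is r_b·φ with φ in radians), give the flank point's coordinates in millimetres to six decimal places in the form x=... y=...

pitch radius r_p = m·N/2 = 2.475·29/2 = 35.887500
base radius r_b = r_p·cos α = 35.887500·cos 21.769° = 33.328241
roll angle φ = 1.865° = 0.03255039 rad
x = r_b·(cos φ + φ·sin φ) = 33.328241·(0.99947028 + 0.03255039·0.03254464) = 33.345893
y = r_b·(sin φ − φ·cos φ) = 33.328241·(0.03254464 − 0.03255039·0.99947028) = 0.000383

x=33.345893 y=0.000383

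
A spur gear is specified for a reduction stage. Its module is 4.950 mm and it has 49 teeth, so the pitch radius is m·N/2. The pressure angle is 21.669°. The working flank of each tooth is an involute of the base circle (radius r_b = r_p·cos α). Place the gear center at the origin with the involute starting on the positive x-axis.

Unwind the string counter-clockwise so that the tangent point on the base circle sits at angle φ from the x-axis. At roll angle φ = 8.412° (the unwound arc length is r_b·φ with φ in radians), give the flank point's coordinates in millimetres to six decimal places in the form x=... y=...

pitch radius r_p = m·N/2 = 4.950·49/2 = 121.275000
base radius r_b = r_p·cos α = 121.275000·cos 21.669° = 112.704797
roll angle φ = 8.412° = 0.14681710 rad
x = r_b·(cos φ + φ·sin φ) = 112.704797·(0.98924172 + 0.14681710·0.14629022) = 113.912950
y = r_b·(sin φ − φ·cos φ) = 112.704797·(0.14629022 − 0.14681710·0.98924172) = 0.118635

x=113.912950 y=0.118635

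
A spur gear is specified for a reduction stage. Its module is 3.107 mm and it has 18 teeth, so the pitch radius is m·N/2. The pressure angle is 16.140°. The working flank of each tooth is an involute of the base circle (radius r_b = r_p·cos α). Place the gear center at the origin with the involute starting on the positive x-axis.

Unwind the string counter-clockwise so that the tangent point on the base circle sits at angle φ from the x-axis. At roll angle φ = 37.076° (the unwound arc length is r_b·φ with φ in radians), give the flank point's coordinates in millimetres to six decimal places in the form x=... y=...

x=31.909482 y=2.326021

pitch radius r_p = m·N/2 = 3.107·18/2 = 27.963000
base radius r_b = r_p·cos α = 27.963000·cos 16.140° = 26.860847
roll angle φ = 37.076° = 0.64709827 rad
x = r_b·(cos φ + φ·sin φ) = 26.860847·(0.79783653 + 0.64709827·0.60287384) = 31.909482
y = r_b·(sin φ − φ·cos φ) = 26.860847·(0.60287384 − 0.64709827·0.79783653) = 2.326021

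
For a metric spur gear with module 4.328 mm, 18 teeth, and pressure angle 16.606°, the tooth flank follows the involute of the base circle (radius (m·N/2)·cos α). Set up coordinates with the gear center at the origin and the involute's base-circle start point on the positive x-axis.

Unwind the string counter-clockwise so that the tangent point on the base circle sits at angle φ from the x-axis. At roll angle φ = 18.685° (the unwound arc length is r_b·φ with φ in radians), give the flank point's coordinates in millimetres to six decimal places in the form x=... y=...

x=39.259853 y=0.426965

pitch radius r_p = m·N/2 = 4.328·18/2 = 38.952000
base radius r_b = r_p·cos α = 38.952000·cos 16.606° = 37.327415
roll angle φ = 18.685° = 0.32611477 rad
x = r_b·(cos φ + φ·sin φ) = 37.327415·(0.94729418 + 0.32611477·0.32036500) = 39.259853
y = r_b·(sin φ − φ·cos φ) = 37.327415·(0.32036500 − 0.32611477·0.94729418) = 0.426965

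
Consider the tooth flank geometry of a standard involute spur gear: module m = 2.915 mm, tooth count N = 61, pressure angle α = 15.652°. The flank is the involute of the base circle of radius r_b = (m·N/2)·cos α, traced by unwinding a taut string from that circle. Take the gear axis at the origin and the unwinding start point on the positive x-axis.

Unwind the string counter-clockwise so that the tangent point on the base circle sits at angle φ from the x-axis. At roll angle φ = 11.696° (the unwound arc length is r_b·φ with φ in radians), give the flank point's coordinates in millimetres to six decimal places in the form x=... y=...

pitch radius r_p = m·N/2 = 2.915·61/2 = 88.907500
base radius r_b = r_p·cos α = 88.907500·cos 15.652° = 85.610642
roll angle φ = 11.696° = 0.20413371 rad
x = r_b·(cos φ + φ·sin φ) = 85.610642·(0.97923697 + 0.20413371·0.20271893) = 87.375824
y = r_b·(sin φ − φ·cos φ) = 85.610642·(0.20271893 − 0.20413371·0.97923697) = 0.241735

x=87.375824 y=0.241735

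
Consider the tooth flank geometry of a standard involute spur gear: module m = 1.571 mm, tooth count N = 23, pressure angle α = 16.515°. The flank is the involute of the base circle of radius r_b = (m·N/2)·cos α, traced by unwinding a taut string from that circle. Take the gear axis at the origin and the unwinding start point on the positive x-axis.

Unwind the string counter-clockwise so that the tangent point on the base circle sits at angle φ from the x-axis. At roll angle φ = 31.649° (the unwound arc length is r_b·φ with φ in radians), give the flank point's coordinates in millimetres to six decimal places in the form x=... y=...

pitch radius r_p = m·N/2 = 1.571·23/2 = 18.066500
base radius r_b = r_p·cos α = 18.066500·cos 16.515° = 17.321173
roll angle φ = 31.649° = 0.55237925 rad
x = r_b·(cos φ + φ·sin φ) = 17.321173·(0.85127850 + 0.55237925·0.52471412) = 19.765532
y = r_b·(sin φ − φ·cos φ) = 17.321173·(0.52471412 − 0.55237925·0.85127850) = 0.943753

x=19.765532 y=0.943753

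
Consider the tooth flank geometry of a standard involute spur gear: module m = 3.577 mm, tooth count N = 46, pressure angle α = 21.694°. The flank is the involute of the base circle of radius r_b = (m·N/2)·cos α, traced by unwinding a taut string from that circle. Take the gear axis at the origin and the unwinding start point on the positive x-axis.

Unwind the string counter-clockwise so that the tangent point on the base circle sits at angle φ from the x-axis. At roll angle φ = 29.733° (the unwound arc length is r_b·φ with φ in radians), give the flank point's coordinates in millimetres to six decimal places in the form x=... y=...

x=86.054241 y=3.466002

pitch radius r_p = m·N/2 = 3.577·46/2 = 82.271000
base radius r_b = r_p·cos α = 82.271000·cos 21.694° = 76.443851
roll angle φ = 29.733° = 0.51893875 rad
x = r_b·(cos φ + φ·sin φ) = 76.443851·(0.86834601 + 0.51893875·0.49595888) = 86.054241
y = r_b·(sin φ − φ·cos φ) = 76.443851·(0.49595888 − 0.51893875·0.86834601) = 3.466002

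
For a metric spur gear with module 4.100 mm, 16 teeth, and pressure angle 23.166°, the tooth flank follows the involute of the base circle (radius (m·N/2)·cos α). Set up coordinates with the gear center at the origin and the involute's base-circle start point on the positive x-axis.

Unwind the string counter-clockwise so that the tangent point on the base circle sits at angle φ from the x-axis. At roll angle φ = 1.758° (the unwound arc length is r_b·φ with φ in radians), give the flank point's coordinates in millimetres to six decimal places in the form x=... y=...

x=30.169493 y=0.000290

pitch radius r_p = m·N/2 = 4.100·16/2 = 32.800000
base radius r_b = r_p·cos α = 32.800000·cos 23.166° = 30.155301
roll angle φ = 1.758° = 0.03068289 rad
x = r_b·(cos φ + φ·sin φ) = 30.155301·(0.99952932 + 0.03068289·0.03067807) = 30.169493
y = r_b·(sin φ − φ·cos φ) = 30.155301·(0.03067807 − 0.03068289·0.99952932) = 0.000290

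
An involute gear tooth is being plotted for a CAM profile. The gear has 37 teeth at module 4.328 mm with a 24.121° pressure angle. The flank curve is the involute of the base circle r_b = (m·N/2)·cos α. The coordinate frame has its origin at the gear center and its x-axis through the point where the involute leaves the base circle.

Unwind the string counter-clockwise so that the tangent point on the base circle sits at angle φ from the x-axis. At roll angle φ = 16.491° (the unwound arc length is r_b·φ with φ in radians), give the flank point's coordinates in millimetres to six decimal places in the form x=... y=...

pitch radius r_p = m·N/2 = 4.328·37/2 = 80.068000
base radius r_b = r_p·cos α = 80.068000·cos 24.121° = 73.076819
roll angle φ = 16.491° = 0.28782225 rad
x = r_b·(cos φ + φ·sin φ) = 73.076819·(0.95886434 + 0.28782225·0.28386473) = 76.041320
y = r_b·(sin φ − φ·cos φ) = 73.076819·(0.28386473 − 0.28782225·0.95886434) = 0.576009

x=76.041320 y=0.576009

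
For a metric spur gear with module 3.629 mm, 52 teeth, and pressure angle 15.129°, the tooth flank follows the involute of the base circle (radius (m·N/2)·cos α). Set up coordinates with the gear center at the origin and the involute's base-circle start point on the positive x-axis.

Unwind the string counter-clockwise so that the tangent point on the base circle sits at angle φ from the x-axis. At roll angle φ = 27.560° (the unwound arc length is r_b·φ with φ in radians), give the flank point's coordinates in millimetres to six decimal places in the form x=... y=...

pitch radius r_p = m·N/2 = 3.629·52/2 = 94.354000
base radius r_b = r_p·cos α = 94.354000·cos 15.129° = 91.083752
roll angle φ = 27.560° = 0.48101274 rad
x = r_b·(cos φ + φ·sin φ) = 91.083752·(0.88652680 + 0.48101274·0.46267724) = 101.019209
y = r_b·(sin φ − φ·cos φ) = 91.083752·(0.46267724 − 0.48101274·0.88652680) = 3.301471

x=101.019209 y=3.301471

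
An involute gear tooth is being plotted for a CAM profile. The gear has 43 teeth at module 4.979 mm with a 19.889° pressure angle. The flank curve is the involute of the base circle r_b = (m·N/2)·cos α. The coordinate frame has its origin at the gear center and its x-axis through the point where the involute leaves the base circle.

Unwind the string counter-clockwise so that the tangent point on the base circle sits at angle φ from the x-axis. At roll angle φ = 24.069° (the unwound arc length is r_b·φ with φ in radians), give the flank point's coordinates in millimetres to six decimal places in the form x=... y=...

x=109.157435 y=2.443843

pitch radius r_p = m·N/2 = 4.979·43/2 = 107.048500
base radius r_b = r_p·cos α = 107.048500·cos 19.889° = 100.663427
roll angle φ = 24.069° = 0.42008330 rad
x = r_b·(cos φ + φ·sin φ) = 100.663427·(0.91305497 + 0.42008330·0.40783651) = 109.157435
y = r_b·(sin φ − φ·cos φ) = 100.663427·(0.40783651 − 0.42008330·0.91305497) = 2.443843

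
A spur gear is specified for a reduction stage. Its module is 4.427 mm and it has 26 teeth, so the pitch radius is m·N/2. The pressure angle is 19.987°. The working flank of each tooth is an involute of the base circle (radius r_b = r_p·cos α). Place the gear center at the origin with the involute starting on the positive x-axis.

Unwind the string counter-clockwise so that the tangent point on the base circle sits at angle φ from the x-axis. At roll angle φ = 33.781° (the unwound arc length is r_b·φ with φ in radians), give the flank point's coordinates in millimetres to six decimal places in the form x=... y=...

pitch radius r_p = m·N/2 = 4.427·26/2 = 57.551000
base radius r_b = r_p·cos α = 57.551000·cos 19.987° = 54.084715
roll angle φ = 33.781° = 0.58958967 rad
x = r_b·(cos φ + φ·sin φ) = 54.084715·(0.83116890 + 0.58958967·0.55602002) = 62.683782
y = r_b·(sin φ − φ·cos φ) = 54.084715·(0.55602002 − 0.58958967·0.83116890) = 3.568045

x=62.683782 y=3.568045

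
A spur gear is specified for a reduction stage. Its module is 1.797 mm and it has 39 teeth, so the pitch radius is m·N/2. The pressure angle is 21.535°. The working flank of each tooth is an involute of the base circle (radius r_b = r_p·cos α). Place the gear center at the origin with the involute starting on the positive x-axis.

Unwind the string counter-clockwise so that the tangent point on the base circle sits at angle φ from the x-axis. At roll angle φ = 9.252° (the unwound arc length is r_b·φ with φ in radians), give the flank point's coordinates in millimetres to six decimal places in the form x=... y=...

x=33.017574 y=0.045629

pitch radius r_p = m·N/2 = 1.797·39/2 = 35.041500
base radius r_b = r_p·cos α = 35.041500·cos 21.535° = 32.595376
roll angle φ = 9.252° = 0.16147786 rad
x = r_b·(cos φ + φ·sin φ) = 32.595376·(0.98699075 + 0.16147786·0.16077702) = 33.017574
y = r_b·(sin φ − φ·cos φ) = 32.595376·(0.16077702 − 0.16147786·0.98699075) = 0.045629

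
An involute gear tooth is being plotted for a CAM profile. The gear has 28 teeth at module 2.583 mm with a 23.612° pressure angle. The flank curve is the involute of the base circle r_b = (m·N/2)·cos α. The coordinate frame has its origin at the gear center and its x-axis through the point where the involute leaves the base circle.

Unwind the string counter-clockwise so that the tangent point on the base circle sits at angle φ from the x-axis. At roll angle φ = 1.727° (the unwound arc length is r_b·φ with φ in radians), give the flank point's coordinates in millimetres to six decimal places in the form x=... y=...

x=33.149525 y=0.000302

pitch radius r_p = m·N/2 = 2.583·28/2 = 36.162000
base radius r_b = r_p·cos α = 36.162000·cos 23.612° = 33.134476
roll angle φ = 1.727° = 0.03014184 rad
x = r_b·(cos φ + φ·sin φ) = 33.134476·(0.99954577 + 0.03014184·0.03013727) = 33.149525
y = r_b·(sin φ − φ·cos φ) = 33.134476·(0.03013727 − 0.03014184·0.99954577) = 0.000302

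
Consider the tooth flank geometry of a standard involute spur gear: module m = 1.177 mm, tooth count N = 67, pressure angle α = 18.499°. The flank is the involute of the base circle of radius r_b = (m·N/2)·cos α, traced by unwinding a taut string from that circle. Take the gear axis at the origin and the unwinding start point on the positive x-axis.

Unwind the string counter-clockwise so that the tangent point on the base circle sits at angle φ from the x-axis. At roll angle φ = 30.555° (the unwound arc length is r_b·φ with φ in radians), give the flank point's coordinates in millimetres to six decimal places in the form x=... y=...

x=42.337081 y=1.837115

pitch radius r_p = m·N/2 = 1.177·67/2 = 39.429500
base radius r_b = r_p·cos α = 39.429500·cos 18.499° = 37.392146
roll angle φ = 30.555° = 0.53328535 rad
x = r_b·(cos φ + φ·sin φ) = 37.392146·(0.86114156 + 0.53328535·0.50836523) = 42.337081
y = r_b·(sin φ − φ·cos φ) = 37.392146·(0.50836523 − 0.53328535·0.86114156) = 1.837115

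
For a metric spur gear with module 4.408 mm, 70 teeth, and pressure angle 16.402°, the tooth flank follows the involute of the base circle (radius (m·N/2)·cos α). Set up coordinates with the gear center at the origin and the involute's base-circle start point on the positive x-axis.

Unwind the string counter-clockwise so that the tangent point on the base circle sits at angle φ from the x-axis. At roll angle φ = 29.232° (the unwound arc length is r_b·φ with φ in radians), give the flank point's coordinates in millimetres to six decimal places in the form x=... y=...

x=166.028244 y=6.382714

pitch radius r_p = m·N/2 = 4.408·70/2 = 154.280000
base radius r_b = r_p·cos α = 154.280000·cos 16.402° = 148.001439
roll angle φ = 29.232° = 0.51019465 rad
x = r_b·(cos φ + φ·sin φ) = 148.001439·(0.87264947 + 0.51019465·0.48834711) = 166.028244
y = r_b·(sin φ − φ·cos φ) = 148.001439·(0.48834711 − 0.51019465·0.87264947) = 6.382714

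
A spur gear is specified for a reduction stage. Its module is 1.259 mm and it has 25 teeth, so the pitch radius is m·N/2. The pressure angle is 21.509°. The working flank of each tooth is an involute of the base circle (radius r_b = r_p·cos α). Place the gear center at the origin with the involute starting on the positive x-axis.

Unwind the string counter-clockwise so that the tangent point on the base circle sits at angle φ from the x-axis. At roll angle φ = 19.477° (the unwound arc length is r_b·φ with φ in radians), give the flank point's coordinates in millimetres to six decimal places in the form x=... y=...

x=15.463228 y=0.189512

pitch radius r_p = m·N/2 = 1.259·25/2 = 15.737500
base radius r_b = r_p·cos α = 15.737500·cos 21.509° = 14.641540
roll angle φ = 19.477° = 0.33993778 rad
x = r_b·(cos φ + φ·sin φ) = 14.641540·(0.94277541 + 0.33993778·0.33342843) = 15.463228
y = r_b·(sin φ − φ·cos φ) = 14.641540·(0.33342843 − 0.33993778·0.94277541) = 0.189512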